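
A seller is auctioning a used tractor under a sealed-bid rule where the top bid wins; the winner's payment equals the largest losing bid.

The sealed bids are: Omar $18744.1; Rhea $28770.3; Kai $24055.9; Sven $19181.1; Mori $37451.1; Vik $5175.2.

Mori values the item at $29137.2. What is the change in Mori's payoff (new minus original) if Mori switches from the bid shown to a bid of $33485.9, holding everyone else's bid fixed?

$0

The highest bid among the other bidders is $28770.3; Mori's bid doesn't change that.
Original bid $37451.1: Mori is highest, pays the top rival bid $28770.3; payoff $29137.2 − $28770.3 = $366.9.
Alternative bid $33485.9: Mori is highest, pays the top rival bid $28770.3; payoff $29137.2 − $28770.3 = $366.9.
Change in payoff = $366.9 − ($366.9) = $0.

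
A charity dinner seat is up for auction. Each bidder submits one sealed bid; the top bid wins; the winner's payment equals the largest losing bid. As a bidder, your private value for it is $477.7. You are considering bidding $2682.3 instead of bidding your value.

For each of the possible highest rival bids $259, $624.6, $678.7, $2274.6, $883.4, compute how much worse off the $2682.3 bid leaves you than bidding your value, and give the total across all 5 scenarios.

The deviation costs you only when the competing bid falls strictly between $477.7 and $2682.3; elsewhere both bids give the same outcome.
$259: outcomes coincide → loss $0.
$624.6: truthful payoff $0, deviation payoff −$146.9 → loss $146.9.
$678.7: truthful payoff $0, deviation payoff −$201 → loss $201.
$2274.6: truthful payoff $0, deviation payoff −$1796.9 → loss $1796.9.
$883.4: truthful payoff $0, deviation payoff −$405.7 → loss $405.7.
Total loss = $146.9 + $201 + $1796.9 + $405.7 = $2550.5.

$2550.5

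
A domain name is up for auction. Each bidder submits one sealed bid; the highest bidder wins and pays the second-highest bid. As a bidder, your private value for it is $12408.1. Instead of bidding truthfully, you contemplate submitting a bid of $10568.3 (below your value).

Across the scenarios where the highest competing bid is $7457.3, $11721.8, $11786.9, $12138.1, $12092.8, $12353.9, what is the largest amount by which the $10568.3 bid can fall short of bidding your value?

$686.3

$7457.3: same outcome either way → loss $0.
$11721.8: truthful gives $686.3, deviation gives $0 → loss $686.3.
$11786.9: truthful gives $621.2, deviation gives $0 → loss $621.2.
$12138.1: truthful gives $270, deviation gives $0 → loss $270.
$12092.8: truthful gives $315.3, deviation gives $0 → loss $315.3.
$12353.9: truthful gives $54.2, deviation gives $0 → loss $54.2.
Maximum loss: $686.3.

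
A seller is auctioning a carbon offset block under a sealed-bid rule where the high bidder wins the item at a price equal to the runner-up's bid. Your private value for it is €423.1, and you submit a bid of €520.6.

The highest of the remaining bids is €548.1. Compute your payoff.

Your bid €520.6 is below the highest competing bid €548.1, so you lose.
A losing bidder pays nothing and receives nothing: payoff = €0.

€0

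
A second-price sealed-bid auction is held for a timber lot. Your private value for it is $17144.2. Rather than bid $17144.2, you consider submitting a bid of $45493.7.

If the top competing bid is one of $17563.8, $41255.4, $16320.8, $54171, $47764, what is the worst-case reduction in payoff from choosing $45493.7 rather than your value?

$17563.8: truthful gives $0, deviation gives −$419.6 → loss $419.6.
$41255.4: truthful gives $0, deviation gives −$24111.2 → loss $24111.2.
$16320.8: same outcome either way → loss $0.
$54171: same outcome either way → loss $0.
$47764: same outcome either way → loss $0.
Maximum loss: $24111.2.

$24111.2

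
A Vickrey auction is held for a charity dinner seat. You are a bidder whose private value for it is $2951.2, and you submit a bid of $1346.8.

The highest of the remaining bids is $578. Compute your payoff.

Your bid $1346.8 exceeds the highest competing bid $578, so you win.
In a second-price auction the winner pays the second-highest bid, $578.
Payoff = value − price = $2951.2 − $578 = $2373.2.

$2373.2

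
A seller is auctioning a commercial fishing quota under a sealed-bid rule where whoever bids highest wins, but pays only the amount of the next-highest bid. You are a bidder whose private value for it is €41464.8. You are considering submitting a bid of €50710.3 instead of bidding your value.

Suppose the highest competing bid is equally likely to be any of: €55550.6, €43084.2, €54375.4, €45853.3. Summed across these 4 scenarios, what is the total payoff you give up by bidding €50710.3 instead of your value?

The deviation costs you only when the competing bid falls strictly between €41464.8 and €50710.3; elsewhere both bids give the same outcome.
€55550.6: outcomes coincide → loss €0.
€43084.2: truthful payoff €0, deviation payoff −€1619.4 → loss €1619.4.
€54375.4: outcomes coincide → loss €0.
€45853.3: truthful payoff €0, deviation payoff −€4388.5 → loss €4388.5.
Total loss = €1619.4 + €4388.5 = €6007.9.

€6007.9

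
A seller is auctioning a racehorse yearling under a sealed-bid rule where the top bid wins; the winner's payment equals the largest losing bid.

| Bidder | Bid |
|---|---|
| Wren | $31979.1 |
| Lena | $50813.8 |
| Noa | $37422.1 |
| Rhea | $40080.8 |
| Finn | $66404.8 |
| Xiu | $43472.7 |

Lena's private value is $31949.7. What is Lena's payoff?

$0

Highest bid: Finn at $66404.8, so Finn wins.
Second-highest bid: Lena at $50813.8 — that is the price the winner pays.
Lena did not win, so Lena pays nothing and receives nothing: payoff $0.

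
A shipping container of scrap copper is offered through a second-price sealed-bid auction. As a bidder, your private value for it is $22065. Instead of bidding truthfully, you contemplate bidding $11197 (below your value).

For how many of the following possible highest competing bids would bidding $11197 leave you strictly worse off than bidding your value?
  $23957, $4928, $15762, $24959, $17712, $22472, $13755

3

The deviation hurts exactly when the highest competing bid lies strictly between $11197 and $22065 — underbidding then forfeits a profitable win.
$23957: above both → same outcome either way.
$4928: below both → same outcome either way.
$15762: inside the interval → strictly worse (loss $6303).
$24959: above both → same outcome either way.
$17712: inside the interval → strictly worse (loss $4353).
$22472: above both → same outcome either way.
$13755: inside the interval → strictly worse (loss $8310).
Count: 3.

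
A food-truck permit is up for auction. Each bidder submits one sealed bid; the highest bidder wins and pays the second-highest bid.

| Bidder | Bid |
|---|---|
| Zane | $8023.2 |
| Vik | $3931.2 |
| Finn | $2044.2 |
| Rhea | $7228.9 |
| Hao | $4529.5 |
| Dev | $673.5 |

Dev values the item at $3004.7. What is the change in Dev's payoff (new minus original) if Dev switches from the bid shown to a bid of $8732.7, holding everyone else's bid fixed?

The highest bid among the other bidders is $8023.2; Dev's bid doesn't change that.
Original bid $673.5: Dev is not highest (top rival bid is $8023.2); payoff $0.
Alternative bid $8732.7: Dev is highest, pays the top rival bid $8023.2; payoff $3004.7 − $8023.2 = −$5018.5.
Change in payoff = −$5018.5 − ($0) = −$5018.5.

−$5018.5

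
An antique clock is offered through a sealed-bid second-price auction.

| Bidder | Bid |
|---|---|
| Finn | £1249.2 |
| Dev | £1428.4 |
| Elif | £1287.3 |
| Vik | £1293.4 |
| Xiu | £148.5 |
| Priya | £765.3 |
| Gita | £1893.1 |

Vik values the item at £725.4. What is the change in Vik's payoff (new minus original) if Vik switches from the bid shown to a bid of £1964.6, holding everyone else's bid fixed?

−£1167.7

The highest bid among the other bidders is £1893.1; Vik's bid doesn't change that.
Original bid £1293.4: Vik is not highest (top rival bid is £1893.1); payoff £0.
Alternative bid £1964.6: Vik is highest, pays the top rival bid £1893.1; payoff £725.4 − £1893.1 = −£1167.7.
Change in payoff = −£1167.7 − (£0) = −£1167.7.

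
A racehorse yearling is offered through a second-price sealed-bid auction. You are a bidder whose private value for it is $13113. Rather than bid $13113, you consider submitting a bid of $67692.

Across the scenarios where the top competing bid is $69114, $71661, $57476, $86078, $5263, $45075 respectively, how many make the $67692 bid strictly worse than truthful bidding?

The deviation hurts exactly when the highest competing bid lies strictly between $13113 and $67692 — overbidding then wins at a price above your value.
$69114: above both → same outcome either way.
$71661: above both → same outcome either way.
$57476: inside the interval → strictly worse (loss $44363).
$86078: above both → same outcome either way.
$5263: below both → same outcome either way.
$45075: inside the interval → strictly worse (loss $31962).
Count: 2.

2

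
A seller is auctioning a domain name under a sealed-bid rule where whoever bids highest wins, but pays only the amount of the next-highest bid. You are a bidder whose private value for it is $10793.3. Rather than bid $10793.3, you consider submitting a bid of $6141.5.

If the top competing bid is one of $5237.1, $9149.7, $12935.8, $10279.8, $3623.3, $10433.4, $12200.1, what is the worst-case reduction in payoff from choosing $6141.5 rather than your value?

$5237.1: same outcome either way → loss $0.
$9149.7: truthful gives $1643.6, deviation gives $0 → loss $1643.6.
$12935.8: same outcome either way → loss $0.
$10279.8: truthful gives $513.5, deviation gives $0 → loss $513.5.
$3623.3: same outcome either way → loss $0.
$10433.4: truthful gives $359.9, deviation gives $0 → loss $359.9.
$12200.1: same outcome either way → loss $0.
Maximum loss: $1643.6.

$1643.6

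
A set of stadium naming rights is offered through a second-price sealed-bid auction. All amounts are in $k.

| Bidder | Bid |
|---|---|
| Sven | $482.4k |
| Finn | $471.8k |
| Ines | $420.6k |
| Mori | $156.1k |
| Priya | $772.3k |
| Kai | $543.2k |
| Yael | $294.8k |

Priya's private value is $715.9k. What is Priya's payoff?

$172.7k

Highest bid: Priya at $772.3k, so Priya wins.
Second-highest bid: Kai at $543.2k — that is the price the winner pays.
Priya's payoff = value − price = $715.9k − $543.2k = $172.7k.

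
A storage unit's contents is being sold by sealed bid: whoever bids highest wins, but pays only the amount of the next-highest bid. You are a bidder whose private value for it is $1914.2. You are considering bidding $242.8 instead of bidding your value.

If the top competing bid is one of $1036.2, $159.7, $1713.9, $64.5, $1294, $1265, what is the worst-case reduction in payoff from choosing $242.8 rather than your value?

$1036.2: truthful gives $878, deviation gives $0 → loss $878.
$159.7: same outcome either way → loss $0.
$1713.9: truthful gives $200.3, deviation gives $0 → loss $200.3.
$64.5: same outcome either way → loss $0.
$1294: truthful gives $620.2, deviation gives $0 → loss $620.2.
$1265: truthful gives $649.2, deviation gives $0 → loss $649.2.
Maximum loss: $878.

$878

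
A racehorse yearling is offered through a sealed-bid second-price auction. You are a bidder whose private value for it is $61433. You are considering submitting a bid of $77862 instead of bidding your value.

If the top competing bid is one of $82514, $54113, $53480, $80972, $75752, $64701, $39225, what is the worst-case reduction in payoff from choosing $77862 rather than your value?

$14319

$82514: same outcome either way → loss $0.
$54113: same outcome either way → loss $0.
$53480: same outcome either way → loss $0.
$80972: same outcome either way → loss $0.
$75752: truthful gives $0, deviation gives −$14319 → loss $14319.
$64701: truthful gives $0, deviation gives −$3268 → loss $3268.
$39225: same outcome either way → loss $0.
Maximum loss: $14319.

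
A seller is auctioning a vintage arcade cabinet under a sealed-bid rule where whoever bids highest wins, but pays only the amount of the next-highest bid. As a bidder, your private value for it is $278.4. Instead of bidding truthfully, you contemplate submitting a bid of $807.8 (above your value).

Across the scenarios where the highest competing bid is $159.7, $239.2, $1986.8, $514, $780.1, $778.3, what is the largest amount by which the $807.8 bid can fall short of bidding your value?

$501.7

$159.7: same outcome either way → loss $0.
$239.2: same outcome either way → loss $0.
$1986.8: same outcome either way → loss $0.
$514: truthful gives $0, deviation gives −$235.6 → loss $235.6.
$780.1: truthful gives $0, deviation gives −$501.7 → loss $501.7.
$778.3: truthful gives $0, deviation gives −$499.9 → loss $499.9.
Maximum loss: $501.7.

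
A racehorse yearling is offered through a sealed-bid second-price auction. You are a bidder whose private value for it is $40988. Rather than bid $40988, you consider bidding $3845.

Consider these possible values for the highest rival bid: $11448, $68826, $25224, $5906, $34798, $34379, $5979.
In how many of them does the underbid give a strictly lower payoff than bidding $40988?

6

The deviation hurts exactly when the highest competing bid lies strictly between $3845 and $40988 — underbidding then forfeits a profitable win.
$11448: inside the interval → strictly worse (loss $29540).
$68826: above both → same outcome either way.
$25224: inside the interval → strictly worse (loss $15764).
$5906: inside the interval → strictly worse (loss $35082).
$34798: inside the interval → strictly worse (loss $6190).
$34379: inside the interval → strictly worse (loss $6609).
$5979: inside the interval → strictly worse (loss $35009).
Count: 6.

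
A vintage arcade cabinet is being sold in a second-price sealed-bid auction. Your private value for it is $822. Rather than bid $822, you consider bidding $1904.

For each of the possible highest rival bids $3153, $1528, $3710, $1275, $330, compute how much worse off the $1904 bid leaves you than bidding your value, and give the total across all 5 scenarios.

The deviation costs you only when the competing bid falls strictly between $822 and $1904; elsewhere both bids give the same outcome.
$3153: outcomes coincide → loss $0.
$1528: truthful payoff $0, deviation payoff −$706 → loss $706.
$3710: outcomes coincide → loss $0.
$1275: truthful payoff $0, deviation payoff −$453 → loss $453.
$330: outcomes coincide → loss $0.
Total loss = $706 + $453 = $1159.

$1159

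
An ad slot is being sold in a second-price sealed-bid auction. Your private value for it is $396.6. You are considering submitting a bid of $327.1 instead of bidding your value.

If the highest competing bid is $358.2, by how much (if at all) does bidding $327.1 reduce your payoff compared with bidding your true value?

Bidding your value $396.6: you win (since $396.6 > $358.2) and pay $358.2. Payoff $38.4.
Bidding $327.1: you lose. Payoff $0.
The competing bid $358.2 lies between your shaded bid and your value, so underbidding forfeits an item you could have won at a profitable price.
Loss from deviating = $38.4 − ($0) = $38.4.

$38.4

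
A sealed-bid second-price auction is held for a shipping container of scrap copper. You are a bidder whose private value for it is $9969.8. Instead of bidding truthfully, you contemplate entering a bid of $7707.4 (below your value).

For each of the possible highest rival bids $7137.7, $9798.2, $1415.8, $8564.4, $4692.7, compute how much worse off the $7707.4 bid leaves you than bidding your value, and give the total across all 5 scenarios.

The deviation costs you only when the competing bid falls strictly between $7707.4 and $9969.8; elsewhere both bids give the same outcome.
$7137.7: outcomes coincide → loss $0.
$9798.2: truthful payoff $171.6, deviation payoff $0 → loss $171.6.
$1415.8: outcomes coincide → loss $0.
$8564.4: truthful payoff $1405.4, deviation payoff $0 → loss $1405.4.
$4692.7: outcomes coincide → loss $0.
Total loss = $171.6 + $1405.4 = $1577.
Truthful bidding weakly dominates here: raising your bid can only win items priced above your value, and lowering it can only forfeit items priced below.

$1577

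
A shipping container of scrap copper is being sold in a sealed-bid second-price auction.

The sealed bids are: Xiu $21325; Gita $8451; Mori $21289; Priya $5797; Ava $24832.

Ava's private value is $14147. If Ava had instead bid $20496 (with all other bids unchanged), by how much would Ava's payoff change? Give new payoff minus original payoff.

The highest bid among the other bidders is $21325; Ava's bid doesn't change that.
Original bid $24832: Ava is highest, pays the top rival bid $21325; payoff $14147 − $21325 = −$7178.
Alternative bid $20496: Ava is not highest (top rival bid is $21325); payoff $0.
Change in payoff = $0 − (−$7178) = $7178.

$7178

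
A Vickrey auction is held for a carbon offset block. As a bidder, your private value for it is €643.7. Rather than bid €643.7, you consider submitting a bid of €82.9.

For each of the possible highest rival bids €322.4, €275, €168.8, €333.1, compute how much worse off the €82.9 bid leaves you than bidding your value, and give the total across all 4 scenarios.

The deviation costs you only when the competing bid falls strictly between €82.9 and €643.7; elsewhere both bids give the same outcome.
€322.4: truthful payoff €321.3, deviation payoff €0 → loss €321.3.
€275: truthful payoff €368.7, deviation payoff €0 → loss €368.7.
€168.8: truthful payoff €474.9, deviation payoff €0 → loss €474.9.
€333.1: truthful payoff €310.6, deviation payoff €0 → loss €310.6.
Total loss = €321.3 + €368.7 + €474.9 + €310.6 = €1475.5.
In a second-price auction your bid sets only whether you win, not what you pay, so bidding your true value is weakly dominant.

€1475.5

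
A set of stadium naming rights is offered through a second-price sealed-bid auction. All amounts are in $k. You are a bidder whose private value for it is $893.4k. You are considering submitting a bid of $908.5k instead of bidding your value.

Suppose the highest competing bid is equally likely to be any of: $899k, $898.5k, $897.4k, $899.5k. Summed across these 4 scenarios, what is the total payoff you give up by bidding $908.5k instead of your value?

The deviation costs you only when the competing bid falls strictly between $893.4k and $908.5k; elsewhere both bids give the same outcome.
$899k: truthful payoff $0k, deviation payoff −$5.6k → loss $5.6k.
$898.5k: truthful payoff $0k, deviation payoff −$5.1k → loss $5.1k.
$897.4k: truthful payoff $0k, deviation payoff −$4k → loss $4k.
$899.5k: truthful payoff $0k, deviation payoff −$6.1k → loss $6.1k.
Total loss = $5.6k + $5.1k + $4k + $6.1k = $20.8k.

$20.8k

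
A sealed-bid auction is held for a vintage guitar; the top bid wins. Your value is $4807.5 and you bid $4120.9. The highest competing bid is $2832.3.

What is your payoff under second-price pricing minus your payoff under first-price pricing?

$1288.6

You have the highest bid, so you win under either rule.
Second-price: pay $2832.3 → payoff $1975.2.
First-price: pay your own bid $4120.9 → payoff $686.6.
Difference = $1975.2 − ($686.6) = $1288.6.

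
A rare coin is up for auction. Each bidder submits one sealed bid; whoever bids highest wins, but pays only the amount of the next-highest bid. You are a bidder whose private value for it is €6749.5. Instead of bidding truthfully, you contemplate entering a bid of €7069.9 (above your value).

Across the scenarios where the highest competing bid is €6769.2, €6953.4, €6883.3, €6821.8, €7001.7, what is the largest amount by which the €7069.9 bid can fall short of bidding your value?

€6769.2: truthful gives €0, deviation gives −€19.7 → loss €19.7.
€6953.4: truthful gives €0, deviation gives −€203.9 → loss €203.9.
€6883.3: truthful gives €0, deviation gives −€133.8 → loss €133.8.
€6821.8: truthful gives €0, deviation gives −€72.3 → loss €72.3.
€7001.7: truthful gives €0, deviation gives −€252.2 → loss €252.2.
Maximum loss: €252.2.

€252.2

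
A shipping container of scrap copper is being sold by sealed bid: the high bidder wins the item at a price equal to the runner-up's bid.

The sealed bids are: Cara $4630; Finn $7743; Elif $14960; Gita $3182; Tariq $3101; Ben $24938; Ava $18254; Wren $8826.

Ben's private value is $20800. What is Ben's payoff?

Highest bid: Ben at $24938, so Ben wins.
Second-highest bid: Ava at $18254 — that is the price the winner pays.
Ben's payoff = value − price = $20800 − $18254 = $2546.

$2546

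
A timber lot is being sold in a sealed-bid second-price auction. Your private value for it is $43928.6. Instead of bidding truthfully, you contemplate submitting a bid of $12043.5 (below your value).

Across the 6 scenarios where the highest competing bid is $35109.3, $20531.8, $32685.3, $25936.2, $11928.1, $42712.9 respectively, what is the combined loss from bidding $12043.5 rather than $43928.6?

The deviation costs you only when the competing bid falls strictly between $12043.5 and $43928.6; elsewhere both bids give the same outcome.
$35109.3: truthful payoff $8819.3, deviation payoff $0 → loss $8819.3.
$20531.8: truthful payoff $23396.8, deviation payoff $0 → loss $23396.8.
$32685.3: truthful payoff $11243.3, deviation payoff $0 → loss $11243.3.
$25936.2: truthful payoff $17992.4, deviation payoff $0 → loss $17992.4.
$11928.1: outcomes coincide → loss $0.
$42712.9: truthful payoff $1215.7, deviation payoff $0 → loss $1215.7.
Total loss = $8819.3 + $23396.8 + $11243.3 + $17992.4 + $1215.7 = $62667.5.
Truthful bidding weakly dominates here: raising your bid can only win items priced above your value, and lowering it can only forfeit items priced below.

$62667.5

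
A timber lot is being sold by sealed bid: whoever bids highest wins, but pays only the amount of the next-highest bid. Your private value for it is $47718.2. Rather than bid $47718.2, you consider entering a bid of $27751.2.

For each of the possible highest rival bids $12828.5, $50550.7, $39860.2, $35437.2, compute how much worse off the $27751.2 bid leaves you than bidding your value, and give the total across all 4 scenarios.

$20139

The deviation costs you only when the competing bid falls strictly between $27751.2 and $47718.2; elsewhere both bids give the same outcome.
$12828.5: outcomes coincide → loss $0.
$50550.7: outcomes coincide → loss $0.
$39860.2: truthful payoff $7858, deviation payoff $0 → loss $7858.
$35437.2: truthful payoff $12281, deviation payoff $0 → loss $12281.
Total loss = $7858 + $12281 = $20139.
In a second-price auction your bid sets only whether you win, not what you pay, so bidding your true value is weakly dominant.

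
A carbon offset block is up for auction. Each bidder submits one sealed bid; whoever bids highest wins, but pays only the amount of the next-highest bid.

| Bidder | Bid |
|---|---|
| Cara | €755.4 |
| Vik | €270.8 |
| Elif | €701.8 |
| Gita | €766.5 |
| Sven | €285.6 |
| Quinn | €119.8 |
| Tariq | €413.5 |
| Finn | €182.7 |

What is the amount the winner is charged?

Highest bid: Gita at €766.5, so Gita wins.
Second-highest bid: Cara at €755.4 — that is the price the winner pays.

€755.4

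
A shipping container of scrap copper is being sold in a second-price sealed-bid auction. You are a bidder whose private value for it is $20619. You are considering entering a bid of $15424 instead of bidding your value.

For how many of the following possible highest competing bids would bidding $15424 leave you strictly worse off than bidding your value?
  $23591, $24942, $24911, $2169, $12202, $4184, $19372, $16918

2

The deviation hurts exactly when the highest competing bid lies strictly between $15424 and $20619 — underbidding then forfeits a profitable win.
$23591: above both → same outcome either way.
$24942: above both → same outcome either way.
$24911: above both → same outcome either way.
$2169: below both → same outcome either way.
$12202: below both → same outcome either way.
$4184: below both → same outcome either way.
$19372: inside the interval → strictly worse (loss $1247).
$16918: inside the interval → strictly worse (loss $3701).
Count: 2.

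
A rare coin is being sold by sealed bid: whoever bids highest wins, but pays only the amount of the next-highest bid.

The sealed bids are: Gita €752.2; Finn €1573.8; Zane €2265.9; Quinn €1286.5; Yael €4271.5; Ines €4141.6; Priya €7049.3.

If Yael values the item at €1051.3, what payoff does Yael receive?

€0

Highest bid: Priya at €7049.3, so Priya wins.
Second-highest bid: Yael at €4271.5 — that is the price the winner pays.
Yael did not win, so Yael pays nothing and receives nothing: payoff €0.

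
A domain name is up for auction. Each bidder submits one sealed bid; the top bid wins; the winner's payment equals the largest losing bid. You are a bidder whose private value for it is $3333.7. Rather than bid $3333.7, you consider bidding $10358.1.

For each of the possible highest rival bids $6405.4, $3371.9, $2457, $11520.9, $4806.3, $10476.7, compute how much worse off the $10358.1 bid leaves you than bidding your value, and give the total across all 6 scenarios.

The deviation costs you only when the competing bid falls strictly between $3333.7 and $10358.1; elsewhere both bids give the same outcome.
$6405.4: truthful payoff $0, deviation payoff −$3071.7 → loss $3071.7.
$3371.9: truthful payoff $0, deviation payoff −$38.2 → loss $38.2.
$2457: outcomes coincide → loss $0.
$11520.9: outcomes coincide → loss $0.
$4806.3: truthful payoff $0, deviation payoff −$1472.6 → loss $1472.6.
$10476.7: outcomes coincide → loss $0.
Total loss = $3071.7 + $38.2 + $1472.6 = $4582.5.
Because the price is fixed by the runner-up's bid, deviating from your value can only change a good outcome into a bad one — never the reverse.

$4582.5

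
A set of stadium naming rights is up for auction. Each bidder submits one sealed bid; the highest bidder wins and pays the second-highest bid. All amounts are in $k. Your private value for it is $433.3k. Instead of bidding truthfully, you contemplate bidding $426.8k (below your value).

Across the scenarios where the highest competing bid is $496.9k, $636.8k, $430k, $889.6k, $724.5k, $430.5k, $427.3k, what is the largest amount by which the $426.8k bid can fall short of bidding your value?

$6k

$496.9k: same outcome either way → loss $0k.
$636.8k: same outcome either way → loss $0k.
$430k: truthful gives $3.3k, deviation gives $0k → loss $3.3k.
$889.6k: same outcome either way → loss $0k.
$724.5k: same outcome either way → loss $0k.
$430.5k: truthful gives $2.8k, deviation gives $0k → loss $2.8k.
$427.3k: truthful gives $6k, deviation gives $0k → loss $6k.
Maximum loss: $6k.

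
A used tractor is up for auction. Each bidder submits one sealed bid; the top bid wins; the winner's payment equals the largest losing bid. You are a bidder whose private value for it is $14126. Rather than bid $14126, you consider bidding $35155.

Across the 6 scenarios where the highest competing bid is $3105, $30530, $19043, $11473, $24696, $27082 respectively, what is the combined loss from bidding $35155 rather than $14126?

$44847

The deviation costs you only when the competing bid falls strictly between $14126 and $35155; elsewhere both bids give the same outcome.
$3105: outcomes coincide → loss $0.
$30530: truthful payoff $0, deviation payoff −$16404 → loss $16404.
$19043: truthful payoff $0, deviation payoff −$4917 → loss $4917.
$11473: outcomes coincide → loss $0.
$24696: truthful payoff $0, deviation payoff −$10570 → loss $10570.
$27082: truthful payoff $0, deviation payoff −$12956 → loss $12956.
Total loss = $16404 + $4917 + $10570 + $12956 = $44847.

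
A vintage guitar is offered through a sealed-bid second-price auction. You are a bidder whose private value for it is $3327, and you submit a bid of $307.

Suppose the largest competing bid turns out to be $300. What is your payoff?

Your bid $307 exceeds the highest competing bid $300, so you win.
In a second-price auction the winner pays the second-highest bid, $300.
Payoff = value − price = $3327 − $300 = $3027.

$3027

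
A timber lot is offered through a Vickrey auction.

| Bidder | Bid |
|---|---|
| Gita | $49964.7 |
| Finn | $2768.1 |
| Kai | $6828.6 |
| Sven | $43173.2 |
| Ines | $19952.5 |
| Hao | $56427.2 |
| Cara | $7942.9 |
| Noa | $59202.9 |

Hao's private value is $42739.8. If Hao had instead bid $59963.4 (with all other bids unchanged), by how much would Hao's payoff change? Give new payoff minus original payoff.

The highest bid among the other bidders is $59202.9; Hao's bid doesn't change that.
Original bid $56427.2: Hao is not highest (top rival bid is $59202.9); payoff $0.
Alternative bid $59963.4: Hao is highest, pays the top rival bid $59202.9; payoff $42739.8 − $59202.9 = −$16463.1.
Change in payoff = −$16463.1 − ($0) = −$16463.1.

−$16463.1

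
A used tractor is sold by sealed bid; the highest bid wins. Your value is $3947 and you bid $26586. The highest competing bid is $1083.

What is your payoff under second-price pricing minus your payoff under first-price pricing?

You have the highest bid, so you win under either rule.
Second-price: pay $1083 → payoff $2864.
First-price: pay your own bid $26586 → payoff −$22639.
Difference = $2864 − (−$22639) = $25503.

$25503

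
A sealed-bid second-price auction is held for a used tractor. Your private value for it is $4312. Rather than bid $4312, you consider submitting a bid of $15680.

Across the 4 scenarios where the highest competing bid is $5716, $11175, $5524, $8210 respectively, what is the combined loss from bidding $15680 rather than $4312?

$13377

The deviation costs you only when the competing bid falls strictly between $4312 and $15680; elsewhere both bids give the same outcome.
$5716: truthful payoff $0, deviation payoff −$1404 → loss $1404.
$11175: truthful payoff $0, deviation payoff −$6863 → loss $6863.
$5524: truthful payoff $0, deviation payoff −$1212 → loss $1212.
$8210: truthful payoff $0, deviation payoff −$3898 → loss $3898.
Total loss = $1404 + $6863 + $1212 + $3898 = $13377.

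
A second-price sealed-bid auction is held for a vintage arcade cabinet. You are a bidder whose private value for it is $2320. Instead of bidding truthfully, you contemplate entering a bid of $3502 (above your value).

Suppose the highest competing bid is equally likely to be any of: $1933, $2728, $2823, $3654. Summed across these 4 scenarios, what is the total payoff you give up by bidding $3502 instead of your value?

The deviation costs you only when the competing bid falls strictly between $2320 and $3502; elsewhere both bids give the same outcome.
$1933: outcomes coincide → loss $0.
$2728: truthful payoff $0, deviation payoff −$408 → loss $408.
$2823: truthful payoff $0, deviation payoff −$503 → loss $503.
$3654: outcomes coincide → loss $0.
Total loss = $408 + $503 = $911.

$911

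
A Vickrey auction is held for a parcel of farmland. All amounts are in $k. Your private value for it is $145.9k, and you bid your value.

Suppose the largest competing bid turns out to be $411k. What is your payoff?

Your bid $145.9k is below the highest competing bid $411k, so you lose.
A losing bidder pays nothing and receives nothing: payoff = $0k.

$0k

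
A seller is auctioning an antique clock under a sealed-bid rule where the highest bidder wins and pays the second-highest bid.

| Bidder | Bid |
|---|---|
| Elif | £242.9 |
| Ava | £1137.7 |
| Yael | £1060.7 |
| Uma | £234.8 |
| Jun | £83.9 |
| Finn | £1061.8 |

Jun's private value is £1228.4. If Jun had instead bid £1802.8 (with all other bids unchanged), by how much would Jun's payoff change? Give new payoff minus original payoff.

The highest bid among the other bidders is £1137.7; Jun's bid doesn't change that.
Original bid £83.9: Jun is not highest (top rival bid is £1137.7); payoff £0.
Alternative bid £1802.8: Jun is highest, pays the top rival bid £1137.7; payoff £1228.4 − £1137.7 = £90.7.
Change in payoff = £90.7 − (£0) = £90.7.

£90.7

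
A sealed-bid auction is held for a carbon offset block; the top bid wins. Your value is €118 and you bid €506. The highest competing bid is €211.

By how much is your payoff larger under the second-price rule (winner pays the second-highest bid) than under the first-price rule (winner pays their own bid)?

€295

You have the highest bid, so you win under either rule.
Second-price: pay €211 → payoff −€93.
First-price: pay your own bid €506 → payoff −€388.
Difference = −€93 − (−€388) = €295.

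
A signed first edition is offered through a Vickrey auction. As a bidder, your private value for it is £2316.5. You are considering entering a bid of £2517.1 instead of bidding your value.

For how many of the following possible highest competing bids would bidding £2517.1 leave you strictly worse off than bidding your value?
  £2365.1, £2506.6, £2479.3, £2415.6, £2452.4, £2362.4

6

The deviation hurts exactly when the highest competing bid lies strictly between £2316.5 and £2517.1 — overbidding then wins at a price above your value.
£2365.1: inside the interval → strictly worse (loss £48.6).
£2506.6: inside the interval → strictly worse (loss £190.1).
£2479.3: inside the interval → strictly worse (loss £162.8).
£2415.6: inside the interval → strictly worse (loss £99.1).
£2452.4: inside the interval → strictly worse (loss £135.9).
£2362.4: inside the interval → strictly worse (loss £45.9).
Count: 6.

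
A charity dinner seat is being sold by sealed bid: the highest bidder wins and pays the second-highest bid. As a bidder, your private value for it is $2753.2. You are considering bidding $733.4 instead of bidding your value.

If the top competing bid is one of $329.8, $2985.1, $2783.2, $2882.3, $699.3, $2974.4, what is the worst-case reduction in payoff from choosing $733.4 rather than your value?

$0

$329.8: same outcome either way → loss $0.
$2985.1: same outcome either way → loss $0.
$2783.2: same outcome either way → loss $0.
$2882.3: same outcome either way → loss $0.
$699.3: same outcome either way → loss $0.
$2974.4: same outcome either way → loss $0.
Maximum loss: $0.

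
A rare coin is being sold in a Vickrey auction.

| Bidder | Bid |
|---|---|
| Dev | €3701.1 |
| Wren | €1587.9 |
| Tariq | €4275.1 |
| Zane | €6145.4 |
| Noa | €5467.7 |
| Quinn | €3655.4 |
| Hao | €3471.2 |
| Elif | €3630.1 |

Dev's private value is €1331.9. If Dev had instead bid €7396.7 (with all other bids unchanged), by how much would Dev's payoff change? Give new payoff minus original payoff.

The highest bid among the other bidders is €6145.4; Dev's bid doesn't change that.
Original bid €3701.1: Dev is not highest (top rival bid is €6145.4); payoff €0.
Alternative bid €7396.7: Dev is highest, pays the top rival bid €6145.4; payoff €1331.9 − €6145.4 = −€4813.5.
Change in payoff = −€4813.5 − (€0) = −€4813.5.

−€4813.5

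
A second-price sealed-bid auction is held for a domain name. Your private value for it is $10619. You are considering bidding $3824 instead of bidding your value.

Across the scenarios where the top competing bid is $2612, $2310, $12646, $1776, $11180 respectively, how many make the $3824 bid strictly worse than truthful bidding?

0

The deviation hurts exactly when the highest competing bid lies strictly between $3824 and $10619 — underbidding then forfeits a profitable win.
$2612: below both → same outcome either way.
$2310: below both → same outcome either way.
$12646: above both → same outcome either way.
$1776: below both → same outcome either way.
$11180: above both → same outcome either way.
Count: 0.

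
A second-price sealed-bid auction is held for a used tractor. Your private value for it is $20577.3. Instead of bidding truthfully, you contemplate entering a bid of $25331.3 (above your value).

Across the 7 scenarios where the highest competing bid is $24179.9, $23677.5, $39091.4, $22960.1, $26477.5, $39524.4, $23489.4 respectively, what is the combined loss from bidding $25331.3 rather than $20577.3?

The deviation costs you only when the competing bid falls strictly between $20577.3 and $25331.3; elsewhere both bids give the same outcome.
$24179.9: truthful payoff $0, deviation payoff −$3602.6 → loss $3602.6.
$23677.5: truthful payoff $0, deviation payoff −$3100.2 → loss $3100.2.
$39091.4: outcomes coincide → loss $0.
$22960.1: truthful payoff $0, deviation payoff −$2382.8 → loss $2382.8.
$26477.5: outcomes coincide → loss $0.
$39524.4: outcomes coincide → loss $0.
$23489.4: truthful payoff $0, deviation payoff −$2912.1 → loss $2912.1.
Total loss = $3602.6 + $3100.2 + $2382.8 + $2912.1 = $11997.7.

$11997.7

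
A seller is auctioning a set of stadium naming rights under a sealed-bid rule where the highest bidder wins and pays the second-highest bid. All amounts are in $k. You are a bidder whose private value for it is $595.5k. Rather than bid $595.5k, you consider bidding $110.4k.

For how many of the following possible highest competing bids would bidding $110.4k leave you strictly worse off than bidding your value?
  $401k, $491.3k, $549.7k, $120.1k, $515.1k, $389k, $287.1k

The deviation hurts exactly when the highest competing bid lies strictly between $110.4k and $595.5k — underbidding then forfeits a profitable win.
$401k: inside the interval → strictly worse (loss $194.5k).
$491.3k: inside the interval → strictly worse (loss $104.2k).
$549.7k: inside the interval → strictly worse (loss $45.8k).
$120.1k: inside the interval → strictly worse (loss $475.4k).
$515.1k: inside the interval → strictly worse (loss $80.4k).
$389k: inside the interval → strictly worse (loss $206.5k).
$287.1k: inside the interval → strictly worse (loss $308.4k).
Count: 7.

7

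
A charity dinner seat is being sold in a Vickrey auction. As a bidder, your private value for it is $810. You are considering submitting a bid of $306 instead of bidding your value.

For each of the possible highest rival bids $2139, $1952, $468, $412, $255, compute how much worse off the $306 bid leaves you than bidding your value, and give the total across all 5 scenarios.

The deviation costs you only when the competing bid falls strictly between $306 and $810; elsewhere both bids give the same outcome.
$2139: outcomes coincide → loss $0.
$1952: outcomes coincide → loss $0.
$468: truthful payoff $342, deviation payoff $0 → loss $342.
$412: truthful payoff $398, deviation payoff $0 → loss $398.
$255: outcomes coincide → loss $0.
Total loss = $342 + $398 = $740.

$740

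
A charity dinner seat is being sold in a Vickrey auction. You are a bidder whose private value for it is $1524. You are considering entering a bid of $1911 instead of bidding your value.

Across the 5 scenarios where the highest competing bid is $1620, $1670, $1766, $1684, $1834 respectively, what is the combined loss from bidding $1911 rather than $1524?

$954

The deviation costs you only when the competing bid falls strictly between $1524 and $1911; elsewhere both bids give the same outcome.
$1620: truthful payoff $0, deviation payoff −$96 → loss $96.
$1670: truthful payoff $0, deviation payoff −$146 → loss $146.
$1766: truthful payoff $0, deviation payoff −$242 → loss $242.
$1684: truthful payoff $0, deviation payoff −$160 → loss $160.
$1834: truthful payoff $0, deviation payoff −$310 → loss $310.
Total loss = $96 + $146 + $242 + $160 + $310 = $954.
Truthful bidding weakly dominates here: raising your bid can only win items priced above your value, and lowering it can only forfeit items priced below.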